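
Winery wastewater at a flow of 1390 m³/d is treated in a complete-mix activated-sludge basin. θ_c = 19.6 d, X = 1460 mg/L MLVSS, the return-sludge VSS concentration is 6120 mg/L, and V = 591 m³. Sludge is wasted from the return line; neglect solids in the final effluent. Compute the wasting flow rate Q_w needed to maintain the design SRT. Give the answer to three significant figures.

Wasting from the return line (neglecting effluent solids): Q_w = V·X / (θ_c·X_r) = 591.0 × 1460 / (19.6 × 6120) = 7.193 m³/d.

Q_w ≈ 7.19 m³/d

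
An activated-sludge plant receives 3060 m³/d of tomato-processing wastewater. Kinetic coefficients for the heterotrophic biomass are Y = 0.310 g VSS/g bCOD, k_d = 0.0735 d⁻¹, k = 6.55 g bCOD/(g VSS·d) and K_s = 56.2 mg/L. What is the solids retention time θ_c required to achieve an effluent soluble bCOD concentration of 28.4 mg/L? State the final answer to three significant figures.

Specific growth rate at S = 28.4 mg/L: μ = YkS/(K_s+S) = 0.310·6.55·28.4/(56.2+28.4) = 0.6816 d⁻¹.
Then 1/θ_c = μ − k_d = 0.6816 − 0.0735 = 0.6081 d⁻¹, giving θ_c = 1.644 d.

θ_c ≈ 1.64 d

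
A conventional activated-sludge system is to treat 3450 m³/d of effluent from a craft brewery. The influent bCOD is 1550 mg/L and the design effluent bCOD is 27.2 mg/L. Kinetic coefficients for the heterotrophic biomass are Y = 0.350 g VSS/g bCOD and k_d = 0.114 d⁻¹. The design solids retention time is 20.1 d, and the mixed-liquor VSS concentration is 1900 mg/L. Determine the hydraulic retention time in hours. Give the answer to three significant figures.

τ ≈ 41.1 h

Steady-state biomass mass balance: V·X·(1 + k_d·θ_c) = Y·Q·(S₀ − S)·θ_c, so V = 0.350 × 3450 × (1550 − 27.2) × 20.1 / [1900 × (1 + 0.114 × 20.1)] = 3.7×10^7 / 6254 = 5910 m³.
HRT = V/Q = 5910 m³ / 3450 m³·d⁻¹ = 1.713 d × 24 = 41.11 h.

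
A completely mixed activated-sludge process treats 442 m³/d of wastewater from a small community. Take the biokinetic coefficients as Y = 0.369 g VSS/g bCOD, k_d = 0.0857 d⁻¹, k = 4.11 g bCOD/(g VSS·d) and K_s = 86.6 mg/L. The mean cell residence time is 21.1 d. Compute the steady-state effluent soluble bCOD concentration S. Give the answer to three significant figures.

S ≈ 8.33 mg/L

For a completely mixed reactor with recycle the Lawrence–McCarty relation gives S = K_s·(1 + k_d·θ_c) / [θ_c·(Y·k − k_d) − 1] = 86.6 × (1 + 0.0857 × 21.1) / [21.1 × (0.369 × 4.11 − 0.0857) − 1] = 243.2 / 29.19 = 8.331 mg/L.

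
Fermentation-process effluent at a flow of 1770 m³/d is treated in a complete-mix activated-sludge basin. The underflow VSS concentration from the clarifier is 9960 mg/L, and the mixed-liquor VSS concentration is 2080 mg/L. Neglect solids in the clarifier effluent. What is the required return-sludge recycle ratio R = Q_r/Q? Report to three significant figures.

R ≈ 0.264

Solids balance on the clarifier gives (1+R)X = R·X_r, so R = X/(X_r − X) = 2080 / (9960 − 2080) = 0.2640.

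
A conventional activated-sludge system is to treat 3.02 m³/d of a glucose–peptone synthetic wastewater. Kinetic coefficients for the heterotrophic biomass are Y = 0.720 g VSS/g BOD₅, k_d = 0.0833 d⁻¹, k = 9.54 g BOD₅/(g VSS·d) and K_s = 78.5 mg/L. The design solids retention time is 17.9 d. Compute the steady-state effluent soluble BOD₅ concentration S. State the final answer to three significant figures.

For a completely mixed reactor with recycle the Lawrence–McCarty relation gives S = K_s·(1 + k_d·θ_c) / [θ_c·(Y·k − k_d) − 1] = 78.5 × (1 + 0.0833 × 17.9) / [17.9 × (0.720 × 9.54 − 0.0833) − 1] = 195.5 / 120.5 = 1.623 mg/L.

S ≈ 1.62 mg/L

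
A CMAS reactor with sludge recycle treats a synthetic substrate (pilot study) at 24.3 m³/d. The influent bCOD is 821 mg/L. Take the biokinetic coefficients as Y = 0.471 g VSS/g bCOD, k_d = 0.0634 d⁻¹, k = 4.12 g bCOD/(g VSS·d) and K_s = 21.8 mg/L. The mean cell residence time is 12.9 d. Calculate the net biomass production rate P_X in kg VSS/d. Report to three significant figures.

P_X ≈ 5.16 kg VSS/d

Effluent substrate depends only on kinetics and SRT: S = K_s(1 + k_d θ_c) / [θ_c(Yk − k_d) − 1] = 21.8 × (1 + 0.0634 × 12.9) / [12.9 × (0.471 × 4.12 − 0.0634) − 1] = 39.63 / 23.21 = 1.707 mg/L.
Observed yield with endogenous decay: Y_obs = Y / (1 + k_d·θ_c) = 0.471 / (1 + 0.0634 × 12.9) = 0.471 / 1.818 = 0.2591 g VSS/g bCOD.
Q·(S₀ − S) = 24.3 × (821 − 1.71) × 10⁻³ = 19.91 kg/d removed.
Biomass produced: P_X = Y_obs·Q·ΔS = 0.2591 × 19.91 ≈ 5.158 kg VSS/d.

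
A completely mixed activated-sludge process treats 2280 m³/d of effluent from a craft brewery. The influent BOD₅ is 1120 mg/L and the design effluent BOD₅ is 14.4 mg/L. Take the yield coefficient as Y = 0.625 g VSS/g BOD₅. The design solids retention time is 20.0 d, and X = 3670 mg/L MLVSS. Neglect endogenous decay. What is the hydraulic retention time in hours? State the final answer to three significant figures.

With k_d = 0 the design equation reduces to V = Y Q (S₀−S) θ_c / X = 0.625 × 2280 × (1120 − 14.4) × 20.0 / 3670 = 8586 m³.
τ = V/Q = 8586/2280 = 3.766 d, or 90.38 h.

τ ≈ 90.4 h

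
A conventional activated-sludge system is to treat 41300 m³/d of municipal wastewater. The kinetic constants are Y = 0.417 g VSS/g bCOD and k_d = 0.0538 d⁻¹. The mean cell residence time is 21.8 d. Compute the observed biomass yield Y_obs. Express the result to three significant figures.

The observed yield is Y_obs = Y/(1 + k_d·θ_c) = 0.417 / (1 + 0.0538 × 21.8) = 0.417 / 2.173 = 0.1919 g VSS per g bCOD removed.

Y_obs ≈ 0.192 g VSS/g bCOD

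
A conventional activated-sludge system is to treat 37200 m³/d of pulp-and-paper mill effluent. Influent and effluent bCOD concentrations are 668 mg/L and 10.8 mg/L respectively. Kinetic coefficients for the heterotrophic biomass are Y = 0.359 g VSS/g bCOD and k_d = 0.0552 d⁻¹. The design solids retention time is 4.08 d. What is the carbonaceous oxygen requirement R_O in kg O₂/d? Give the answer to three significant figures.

R_O ≈ 14300 kg O₂/d

Y_obs = Y / (1 + k_d θ_c) = 0.359 / (1 + 0.0552 × 4.08) = 0.359 / 1.225 = 0.2930.
Mass of bCOD removed per day: Q(S₀ − S) = 37200 × 657.2 g/m³ = 24448 kg/d.
Biomass synthesised: P_X = Y_obs × 24448 = 7163 kg VSS/d.
R_O = Q·(S₀ − S) − 1.42·P_X = 24448 − 1.42 × 7163 = 14276 kg O₂/d.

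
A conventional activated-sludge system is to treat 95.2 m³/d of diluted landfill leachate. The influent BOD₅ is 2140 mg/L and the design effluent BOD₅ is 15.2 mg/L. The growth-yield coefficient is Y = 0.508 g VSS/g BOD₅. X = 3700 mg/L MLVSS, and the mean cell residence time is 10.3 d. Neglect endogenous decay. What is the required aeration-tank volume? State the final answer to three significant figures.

V ≈ 286 m³

V·X = Y·Q·ΔS·θ_c gives V = 0.508 × 95.2 × (2140 − 15.2) × 10.3 / 3700 = 286.1 m³.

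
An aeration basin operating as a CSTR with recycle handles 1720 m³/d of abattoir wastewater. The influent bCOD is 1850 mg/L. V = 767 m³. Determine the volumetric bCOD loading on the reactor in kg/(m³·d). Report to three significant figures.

L_v ≈ 4.15 kg bCOD/(m³·d)

Volumetric loading L_v = Q·S₀ / V = 1720 × 1850 g/m³ / 767.0 m³ = 4149 g/(m³·d) = 4.149 kg bCOD/(m³·d).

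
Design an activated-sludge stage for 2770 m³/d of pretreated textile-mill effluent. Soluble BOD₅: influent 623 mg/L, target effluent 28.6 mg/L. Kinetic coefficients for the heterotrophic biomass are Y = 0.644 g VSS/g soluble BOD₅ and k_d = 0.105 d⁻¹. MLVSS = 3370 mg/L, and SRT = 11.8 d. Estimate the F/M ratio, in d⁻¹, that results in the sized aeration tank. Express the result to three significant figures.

F/M ≈ 0.309 d⁻¹

From the SRT design equation V = Y Q (S₀−S) θ_c / [X (1 + k_d θ_c)] = 0.644 × 2770 × (623 − 28.6) × 11.8 / [3370 × (1 + 0.105 × 11.8)] = 1.25×10^7 / 7545 = 1658 m³.
F/M = Q·S₀ / (V·X) = 2770 × 623 / (1658 × 3370) = 0.3088 g soluble BOD₅·(g VSS·d)⁻¹.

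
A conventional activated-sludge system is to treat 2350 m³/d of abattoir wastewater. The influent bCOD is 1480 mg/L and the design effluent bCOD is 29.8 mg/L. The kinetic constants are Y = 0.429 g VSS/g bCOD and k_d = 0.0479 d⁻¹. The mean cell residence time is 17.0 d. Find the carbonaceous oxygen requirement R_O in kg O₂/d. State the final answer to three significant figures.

R_O ≈ 2260 kg O₂/d

The observed yield is Y_obs = Y/(1 + k_d·θ_c) = 0.429 / (1 + 0.0479 × 17.0) = 0.429 / 1.814 = 0.2365 g VSS per g bCOD removed.
Mass of bCOD removed per day: Q(S₀ − S) = 2350 × 1450 g/m³ = 3408 kg/d.
Net sludge production P_X = 0.2365 × 3408 = 805.8 kg VSS/d.
R_O = Q·(S₀ − S) − 1.42·P_X = 3408 − 1.42 × 805.8 = 2264 kg O₂/d.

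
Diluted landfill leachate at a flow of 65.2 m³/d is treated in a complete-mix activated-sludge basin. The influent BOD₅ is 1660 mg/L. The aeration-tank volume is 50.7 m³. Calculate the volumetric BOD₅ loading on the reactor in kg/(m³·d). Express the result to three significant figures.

L_v = Q S₀ / V = 65.2 × 1660 × 10⁻³ / 50.70 = 2.135 kg/(m³·d).

L_v ≈ 2.13 kg BOD₅/(m³·d)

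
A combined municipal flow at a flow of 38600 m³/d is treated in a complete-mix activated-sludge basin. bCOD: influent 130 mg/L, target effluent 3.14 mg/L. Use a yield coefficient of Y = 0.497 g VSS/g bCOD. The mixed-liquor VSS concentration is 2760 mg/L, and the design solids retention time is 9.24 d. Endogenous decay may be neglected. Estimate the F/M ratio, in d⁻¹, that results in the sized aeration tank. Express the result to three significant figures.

F/M ≈ 0.223 d⁻¹

V·X = Y·Q·ΔS·θ_c gives V = 0.497 × 38600 × (130 − 3.14) × 9.24 / 2760 = 8148 m³.
F/M = applied load / biomass = Q·S₀/(V·X) = 38600 × 130 / (8148 × 2760) = 0.2231 d⁻¹.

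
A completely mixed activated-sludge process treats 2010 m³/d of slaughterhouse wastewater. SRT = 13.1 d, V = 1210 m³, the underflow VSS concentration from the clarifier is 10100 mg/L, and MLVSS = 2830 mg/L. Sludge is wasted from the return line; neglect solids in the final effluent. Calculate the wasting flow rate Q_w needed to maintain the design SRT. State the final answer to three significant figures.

Wasting from the return line (neglecting effluent solids): Q_w = V·X / (θ_c·X_r) = 1210 × 2830 / (13.1 × 10100) = 25.88 m³/d.

Q_w ≈ 25.9 m³/d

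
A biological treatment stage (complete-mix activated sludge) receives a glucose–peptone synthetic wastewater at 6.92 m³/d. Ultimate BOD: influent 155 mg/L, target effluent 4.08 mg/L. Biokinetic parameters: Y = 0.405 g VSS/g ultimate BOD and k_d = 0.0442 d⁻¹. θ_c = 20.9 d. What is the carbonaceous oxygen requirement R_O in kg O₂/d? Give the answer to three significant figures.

R_O ≈ 0.732 kg O₂/d

Correct the yield for decay: Y_obs = Y/(1 + k_d θ_c) = 0.405 / (1 + 0.0442 × 20.9) = 0.405 / 1.924 = 0.2105.
Substrate removed = Q·(S₀ − S) = 6.92 m³/d × (155 − 4.08) g/m³ = 1.04×10^3 g/d = 1.044 kg/d.
Net sludge production P_X = 0.2105 × 1.044 = 0.2199 kg VSS/d.
R_O = Q·(S₀ − S) − 1.42·P_X = 1.044 − 1.42 × 0.2199 = 0.7322 kg O₂/d.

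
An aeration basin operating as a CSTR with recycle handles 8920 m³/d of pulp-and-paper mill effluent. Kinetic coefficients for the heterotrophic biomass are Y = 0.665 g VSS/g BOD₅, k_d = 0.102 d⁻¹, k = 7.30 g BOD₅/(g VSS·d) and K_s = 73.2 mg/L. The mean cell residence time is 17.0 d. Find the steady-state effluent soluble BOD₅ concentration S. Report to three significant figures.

From the Monod/SRT balance for a CMAS, S = K_s·(1+k_d θ_c)/[θ_c·(Y k − k_d) − 1] = 73.2 × (1 + 0.102 × 17.0) / [17.0 × (0.665 × 7.30 − 0.102) − 1] = 200.1 / 79.79 = 2.508 mg/L.

S ≈ 2.51 mg/L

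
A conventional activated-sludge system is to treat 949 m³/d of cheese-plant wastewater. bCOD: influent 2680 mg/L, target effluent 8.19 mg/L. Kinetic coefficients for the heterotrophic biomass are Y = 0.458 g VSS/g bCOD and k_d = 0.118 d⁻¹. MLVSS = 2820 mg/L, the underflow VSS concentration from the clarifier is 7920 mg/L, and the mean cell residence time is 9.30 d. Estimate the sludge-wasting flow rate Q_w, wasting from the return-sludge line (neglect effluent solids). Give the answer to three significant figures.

Q_w ≈ 69.9 m³/d

From the SRT design equation V = Y Q (S₀−S) θ_c / [X (1 + k_d θ_c)] = 0.458 × 949 × (2680 − 8.19) × 9.30 / [2820 × (1 + 0.118 × 9.30)] = 1.08×10^7 / 5915 = 1826 m³.
θ_c = V·X/(Q_w·X_r) when wasting from the recycle, so Q_w = V·X/(θ_c·X_r) = 1826 × 2820 / (9.30 × 7920) = 69.91 m³/d.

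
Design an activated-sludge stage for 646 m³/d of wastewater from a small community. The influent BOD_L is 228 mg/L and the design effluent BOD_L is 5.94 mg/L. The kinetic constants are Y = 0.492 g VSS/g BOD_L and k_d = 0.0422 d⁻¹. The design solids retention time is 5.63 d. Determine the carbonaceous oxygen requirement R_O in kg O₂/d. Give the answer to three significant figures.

R_O ≈ 62.5 kg O₂/d

The observed yield is Y_obs = Y/(1 + k_d·θ_c) = 0.492 / (1 + 0.0422 × 5.63) = 0.492 / 1.238 = 0.3975 g VSS per g BOD_L removed.
Q·(S₀ − S) = 646 × (228 − 5.94) × 10⁻³ = 143.5 kg/d removed.
Net sludge production P_X = 0.3975 × 143.5 = 57.03 kg VSS/d.
R_O = Q·(S₀ − S) − 1.42·P_X = 143.5 − 1.42 × 57.03 = 62.47 kg O₂/d.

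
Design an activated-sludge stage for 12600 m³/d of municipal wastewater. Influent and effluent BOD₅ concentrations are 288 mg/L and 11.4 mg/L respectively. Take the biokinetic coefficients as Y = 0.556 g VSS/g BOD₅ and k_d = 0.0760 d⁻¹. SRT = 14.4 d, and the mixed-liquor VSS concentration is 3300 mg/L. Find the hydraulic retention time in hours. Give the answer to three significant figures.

From the SRT design equation V = Y Q (S₀−S) θ_c / [X (1 + k_d θ_c)] = 0.556 × 12600 × (288 − 11.4) × 14.4 / [3300 × (1 + 0.0760 × 14.4)] = 2.79×10^7 / 6912 = 4037 m³.
HRT = V/Q = 4037 m³ / 12600 m³·d⁻¹ = 0.3204 d × 24 = 7.690 h.

τ ≈ 7.69 h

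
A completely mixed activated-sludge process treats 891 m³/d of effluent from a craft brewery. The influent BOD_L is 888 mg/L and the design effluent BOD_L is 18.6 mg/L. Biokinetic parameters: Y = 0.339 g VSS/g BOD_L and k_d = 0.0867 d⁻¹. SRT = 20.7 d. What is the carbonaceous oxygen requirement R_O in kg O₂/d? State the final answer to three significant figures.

R_O ≈ 641 kg O₂/d

Observed yield with endogenous decay: Y_obs = Y / (1 + k_d·θ_c) = 0.339 / (1 + 0.0867 × 20.7) = 0.339 / 2.795 = 0.1213 g VSS/g BOD_L.
Q·(S₀ − S) = 891 × (888 − 18.6) × 10⁻³ = 774.6 kg/d removed.
Net sludge production P_X = 0.1213 × 774.6 = 93.96 kg VSS/d.
R_O = Q·(S₀ − S) − 1.42·P_X = 774.6 − 1.42 × 93.96 = 641.2 kg O₂/d.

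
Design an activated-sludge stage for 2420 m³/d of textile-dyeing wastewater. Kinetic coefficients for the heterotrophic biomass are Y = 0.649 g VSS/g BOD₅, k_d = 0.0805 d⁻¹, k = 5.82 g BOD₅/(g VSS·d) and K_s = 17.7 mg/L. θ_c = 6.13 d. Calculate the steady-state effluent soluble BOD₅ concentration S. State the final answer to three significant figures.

Effluent substrate depends only on kinetics and SRT: S = K_s(1 + k_d θ_c) / [θ_c(Yk − k_d) − 1] = 17.7 × (1 + 0.0805 × 6.13) / [6.13 × (0.649 × 5.82 − 0.0805) − 1] = 26.43 / 21.66 = 1.220 mg/L.

S ≈ 1.22 mg/L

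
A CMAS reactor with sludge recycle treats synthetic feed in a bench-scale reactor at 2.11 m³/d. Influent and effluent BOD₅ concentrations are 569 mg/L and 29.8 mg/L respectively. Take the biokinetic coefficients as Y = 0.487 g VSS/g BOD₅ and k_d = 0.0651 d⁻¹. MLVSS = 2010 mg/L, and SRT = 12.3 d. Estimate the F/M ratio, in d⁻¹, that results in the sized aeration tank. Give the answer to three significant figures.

F/M ≈ 0.317 d⁻¹

Steady-state biomass mass balance: V·X·(1 + k_d·θ_c) = Y·Q·(S₀ − S)·θ_c, so V = 0.487 × 2.11 × (569 − 29.8) × 12.3 / [2010 × (1 + 0.0651 × 12.3)] = 6.82×10^3 / 3619 = 1.883 m³.
F/M = applied load / biomass = Q·S₀/(V·X) = 2.11 × 569 / (1.883 × 2010) = 0.3172 d⁻¹.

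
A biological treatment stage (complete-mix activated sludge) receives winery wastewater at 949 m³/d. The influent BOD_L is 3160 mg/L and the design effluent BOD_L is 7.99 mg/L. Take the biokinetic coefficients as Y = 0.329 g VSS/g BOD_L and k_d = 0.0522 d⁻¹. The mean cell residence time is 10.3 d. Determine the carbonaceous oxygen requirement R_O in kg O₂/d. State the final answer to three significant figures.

R_O ≈ 2080 kg O₂/d

Correct the yield for decay: Y_obs = Y/(1 + k_d θ_c) = 0.329 / (1 + 0.0522 × 10.3) = 0.329 / 1.538 = 0.2140.
Mass of BOD_L removed per day: Q(S₀ − S) = 949 × 3152 g/m³ = 2991 kg/d.
Net sludge production P_X = 0.2140 × 2991 = 640.0 kg VSS/d.
R_O = Q·(S₀ − S) − 1.42·P_X = 2991 − 1.42 × 640.0 = 2082 kg O₂/d.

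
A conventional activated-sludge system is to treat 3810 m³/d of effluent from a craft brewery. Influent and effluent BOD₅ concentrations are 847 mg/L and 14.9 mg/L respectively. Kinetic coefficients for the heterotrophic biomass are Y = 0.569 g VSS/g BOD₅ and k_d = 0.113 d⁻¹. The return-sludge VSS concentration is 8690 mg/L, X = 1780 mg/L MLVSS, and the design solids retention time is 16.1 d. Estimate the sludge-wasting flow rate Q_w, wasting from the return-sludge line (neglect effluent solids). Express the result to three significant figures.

Q_w ≈ 73.6 m³/d

From the SRT design equation V = Y Q (S₀−S) θ_c / [X (1 + k_d θ_c)] = 0.569 × 3810 × (847 − 14.9) × 16.1 / [1780 × (1 + 0.113 × 16.1)] = 2.9×10^7 / 5018 = 5787 m³.
θ_c = V·X/(Q_w·X_r) when wasting from the recycle, so Q_w = V·X/(θ_c·X_r) = 5787 × 1780 / (16.1 × 8690) = 73.63 m³/d.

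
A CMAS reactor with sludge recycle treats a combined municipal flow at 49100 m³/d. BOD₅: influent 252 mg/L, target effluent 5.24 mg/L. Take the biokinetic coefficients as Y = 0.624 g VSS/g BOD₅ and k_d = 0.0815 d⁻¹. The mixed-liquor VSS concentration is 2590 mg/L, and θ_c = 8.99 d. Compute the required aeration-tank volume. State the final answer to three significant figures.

Rearranging the biomass balance for a CMAS with decay, V = Y·Q·ΔS·θ_c / [X·(1+k_d θ_c)] = 0.624 × 49100 × (252 − 5.24) × 8.99 / [2590 × (1 + 0.0815 × 8.99)] = 6.8×10^7 / 4488 = 15145 m³.

V ≈ 15100 m³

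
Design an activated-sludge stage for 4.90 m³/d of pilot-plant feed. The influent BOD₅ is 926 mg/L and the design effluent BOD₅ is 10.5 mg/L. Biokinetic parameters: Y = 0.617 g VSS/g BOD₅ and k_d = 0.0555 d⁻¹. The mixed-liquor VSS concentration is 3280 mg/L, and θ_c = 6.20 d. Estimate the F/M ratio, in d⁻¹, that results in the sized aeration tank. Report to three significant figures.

Steady-state biomass mass balance: V·X·(1 + k_d·θ_c) = Y·Q·(S₀ − S)·θ_c, so V = 0.617 × 4.90 × (926 − 10.5) × 6.20 / [3280 × (1 + 0.0555 × 6.20)] = 1.72×10^4 / 4409 = 3.892 m³.
Food-to-microorganism ratio F/M = Q S₀ / (V X) = 4.90 × 926 / (3.892 × 3280) = 0.3554 d⁻¹.

F/M ≈ 0.355 d⁻¹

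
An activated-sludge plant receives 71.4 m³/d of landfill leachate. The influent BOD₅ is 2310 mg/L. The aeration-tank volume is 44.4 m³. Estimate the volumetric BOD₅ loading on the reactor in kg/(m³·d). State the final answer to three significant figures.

Volumetric loading L_v = Q·S₀ / V = 71.4 × 2310 g/m³ / 44.40 m³ = 3715 g/(m³·d) = 3.715 kg BOD₅/(m³·d).

L_v ≈ 3.71 kg BOD₅/(m³·d)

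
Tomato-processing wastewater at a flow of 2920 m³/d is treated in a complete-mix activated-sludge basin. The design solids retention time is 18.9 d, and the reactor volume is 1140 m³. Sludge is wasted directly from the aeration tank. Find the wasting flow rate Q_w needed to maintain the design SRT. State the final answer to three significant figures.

Wasting from the aeration tank: Q_w = V / θ_c = 1140 / 18.9 = 60.32 m³/d.

Q_w ≈ 60.3 m³/d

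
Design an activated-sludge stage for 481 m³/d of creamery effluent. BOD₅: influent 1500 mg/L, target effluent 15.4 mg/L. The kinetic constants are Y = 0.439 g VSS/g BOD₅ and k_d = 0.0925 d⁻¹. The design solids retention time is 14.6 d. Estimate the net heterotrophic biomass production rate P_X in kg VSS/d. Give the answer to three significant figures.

P_X ≈ 133 kg VSS/d

Y_obs = Y / (1 + k_d θ_c) = 0.439 / (1 + 0.0925 × 14.6) = 0.439 / 2.351 = 0.1868.
Mass of BOD₅ removed per day: Q(S₀ − S) = 481 × 1485 g/m³ = 714.1 kg/d.
Biomass produced: P_X = Y_obs·Q·ΔS = 0.1868 × 714.1 ≈ 133.4 kg VSS/d.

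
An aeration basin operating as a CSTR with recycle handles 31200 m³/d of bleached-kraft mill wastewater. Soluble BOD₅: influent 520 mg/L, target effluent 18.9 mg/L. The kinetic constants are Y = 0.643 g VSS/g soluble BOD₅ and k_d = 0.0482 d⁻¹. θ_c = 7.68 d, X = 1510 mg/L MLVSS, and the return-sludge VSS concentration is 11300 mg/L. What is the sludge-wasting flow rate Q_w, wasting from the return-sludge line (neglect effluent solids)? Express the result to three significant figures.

Rearranging the biomass balance for a CMAS with decay, V = Y·Q·ΔS·θ_c / [X·(1+k_d θ_c)] = 0.643 × 31200 × (520 − 18.9) × 7.68 / [1510 × (1 + 0.0482 × 7.68)] = 7.72×10^7 / 2069 = 37316 m³.
Q_w = (V·X)/(θ_c X_r) = 37316 × 1510 / (7.68 × 11300) = 649.3 m³/d.

Q_w ≈ 649 m³/d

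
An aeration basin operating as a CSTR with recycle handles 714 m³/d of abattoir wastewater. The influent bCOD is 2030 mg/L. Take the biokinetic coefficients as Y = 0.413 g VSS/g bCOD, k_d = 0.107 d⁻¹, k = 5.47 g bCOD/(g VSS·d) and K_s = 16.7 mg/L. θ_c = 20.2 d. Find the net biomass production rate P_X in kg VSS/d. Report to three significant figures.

P_X ≈ 189 kg VSS/d

Effluent substrate depends only on kinetics and SRT: S = K_s(1 + k_d θ_c) / [θ_c(Yk − k_d) − 1] = 16.7 × (1 + 0.107 × 20.2) / [20.2 × (0.413 × 5.47 − 0.107) − 1] = 52.80 / 42.47 = 1.243 mg/L.
Correct the yield for decay: Y_obs = Y/(1 + k_d θ_c) = 0.413 / (1 + 0.107 × 20.2) = 0.413 / 3.161 = 0.1306.
Mass of bCOD removed per day: Q(S₀ − S) = 714 × 2029 g/m³ = 1449 kg/d.
Net biomass production P_X = Y_obs × Q·(S₀ − S) = 0.1306 × 1449 = 189.2 kg VSS/d.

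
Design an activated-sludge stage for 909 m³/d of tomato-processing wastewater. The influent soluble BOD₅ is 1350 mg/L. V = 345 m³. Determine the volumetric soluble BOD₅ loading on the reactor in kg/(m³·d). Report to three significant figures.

L_v ≈ 3.56 kg soluble BOD₅/(m³·d)

Volumetric loading L_v = Q·S₀ / V = 909 × 1350 g/m³ / 345.0 m³ = 3557 g/(m³·d) = 3.557 kg soluble BOD₅/(m³·d).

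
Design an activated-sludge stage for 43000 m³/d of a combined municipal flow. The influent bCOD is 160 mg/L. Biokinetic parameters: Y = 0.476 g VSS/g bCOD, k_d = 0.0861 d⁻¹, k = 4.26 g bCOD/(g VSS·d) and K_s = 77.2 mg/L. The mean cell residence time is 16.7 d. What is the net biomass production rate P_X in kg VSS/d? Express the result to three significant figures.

P_X ≈ 1290 kg VSS/d

From the Monod/SRT balance for a CMAS, S = K_s·(1+k_d θ_c)/[θ_c·(Y k − k_d) − 1] = 77.2 × (1 + 0.0861 × 16.7) / [16.7 × (0.476 × 4.26 − 0.0861) − 1] = 188.2 / 31.43 = 5.989 mg/L.
Observed yield with endogenous decay: Y_obs = Y / (1 + k_d·θ_c) = 0.476 / (1 + 0.0861 × 16.7) = 0.476 / 2.438 = 0.1953 g VSS/g bCOD.
Mass of bCOD removed per day: Q(S₀ − S) = 43000 × 154.0 g/m³ = 6622 kg/d.
Biomass produced: P_X = Y_obs·Q·ΔS = 0.1953 × 6622 ≈ 1293 kg VSS/d.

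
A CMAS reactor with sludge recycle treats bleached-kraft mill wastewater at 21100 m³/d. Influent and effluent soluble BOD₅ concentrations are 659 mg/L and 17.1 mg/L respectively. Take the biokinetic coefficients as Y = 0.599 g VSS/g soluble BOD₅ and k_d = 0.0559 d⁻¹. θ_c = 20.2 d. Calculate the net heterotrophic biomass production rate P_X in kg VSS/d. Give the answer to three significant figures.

The observed yield is Y_obs = Y/(1 + k_d·θ_c) = 0.599 / (1 + 0.0559 × 20.2) = 0.599 / 2.129 = 0.2813 g VSS per g soluble BOD₅ removed.
Mass of soluble BOD₅ removed per day: Q(S₀ − S) = 21100 × 641.9 g/m³ = 13544 kg/d.
P_X = Y_obs · Q(S₀ − S) = 0.2813 × 13544 = 3810 kg VSS/d.

P_X ≈ 3810 kg VSS/d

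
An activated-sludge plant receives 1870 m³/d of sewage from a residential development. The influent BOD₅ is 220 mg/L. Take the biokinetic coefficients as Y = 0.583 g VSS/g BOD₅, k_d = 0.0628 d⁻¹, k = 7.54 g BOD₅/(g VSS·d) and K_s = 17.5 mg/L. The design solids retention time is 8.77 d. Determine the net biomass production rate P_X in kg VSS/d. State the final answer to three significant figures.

P_X ≈ 154 kg VSS/d

Effluent substrate depends only on kinetics and SRT: S = K_s(1 + k_d θ_c) / [θ_c(Yk − k_d) − 1] = 17.5 × (1 + 0.0628 × 8.77) / [8.77 × (0.583 × 7.54 − 0.0628) − 1] = 27.14 / 37.00 = 0.7335 mg/L.
Observed yield with endogenous decay: Y_obs = Y / (1 + k_d·θ_c) = 0.583 / (1 + 0.0628 × 8.77) = 0.583 / 1.551 = 0.3759 g VSS/g BOD₅.
Mass of BOD₅ removed per day: Q(S₀ − S) = 1870 × 219.3 g/m³ = 410.0 kg/d.
P_X = Y_obs · Q(S₀ − S) = 0.3759 × 410.0 = 154.1 kg VSS/d.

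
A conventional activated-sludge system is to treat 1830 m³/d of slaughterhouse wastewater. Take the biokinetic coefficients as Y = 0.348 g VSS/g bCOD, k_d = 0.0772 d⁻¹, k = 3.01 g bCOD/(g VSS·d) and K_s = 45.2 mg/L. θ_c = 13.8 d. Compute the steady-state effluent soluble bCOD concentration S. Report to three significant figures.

For a completely mixed reactor with recycle the Lawrence–McCarty relation gives S = K_s·(1 + k_d·θ_c) / [θ_c·(Y·k − k_d) − 1] = 45.2 × (1 + 0.0772 × 13.8) / [13.8 × (0.348 × 3.01 − 0.0772) − 1] = 93.35 / 12.39 = 7.535 mg/L.

S ≈ 7.53 mg/L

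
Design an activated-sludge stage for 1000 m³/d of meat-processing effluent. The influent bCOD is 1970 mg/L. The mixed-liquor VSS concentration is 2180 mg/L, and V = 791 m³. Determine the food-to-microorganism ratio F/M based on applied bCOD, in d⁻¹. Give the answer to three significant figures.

F/M ≈ 1.14 d⁻¹

F/M = applied load / biomass = Q·S₀/(V·X) = 1000 × 1970 / (791.0 × 2180) = 1.142 d⁻¹.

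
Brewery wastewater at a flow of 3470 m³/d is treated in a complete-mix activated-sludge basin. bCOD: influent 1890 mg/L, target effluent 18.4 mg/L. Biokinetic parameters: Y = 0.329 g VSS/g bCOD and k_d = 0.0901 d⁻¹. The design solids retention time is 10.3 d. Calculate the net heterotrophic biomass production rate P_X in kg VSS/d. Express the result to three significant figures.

P_X ≈ 1110 kg VSS/d

Correct the yield for decay: Y_obs = Y/(1 + k_d θ_c) = 0.329 / (1 + 0.0901 × 10.3) = 0.329 / 1.928 = 0.1706.
Q·(S₀ − S) = 3470 × (1890 − 18.4) × 10⁻³ = 6494 kg/d removed.
Net biomass production P_X = Y_obs × Q·(S₀ − S) = 0.1706 × 6494 = 1108 kg VSS/d.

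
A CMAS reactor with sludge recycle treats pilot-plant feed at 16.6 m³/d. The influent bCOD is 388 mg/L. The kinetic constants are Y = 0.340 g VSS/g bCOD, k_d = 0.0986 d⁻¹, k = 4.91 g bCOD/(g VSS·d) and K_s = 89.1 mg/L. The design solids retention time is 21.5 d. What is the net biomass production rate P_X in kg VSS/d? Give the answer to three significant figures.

P_X ≈ 0.687 kg VSS/d

From the Monod/SRT balance for a CMAS, S = K_s·(1+k_d θ_c)/[θ_c·(Y k − k_d) − 1] = 89.1 × (1 + 0.0986 × 21.5) / [21.5 × (0.340 × 4.91 − 0.0986) − 1] = 278.0 / 32.77 = 8.482 mg/L.
The observed yield is Y_obs = Y/(1 + k_d·θ_c) = 0.340 / (1 + 0.0986 × 21.5) = 0.340 / 3.120 = 0.1090 g VSS per g bCOD removed.
Mass of bCOD removed per day: Q(S₀ − S) = 16.6 × 379.5 g/m³ = 6.300 kg/d.
Biomass produced: P_X = Y_obs·Q·ΔS = 0.1090 × 6.300 ≈ 0.6866 kg VSS/d.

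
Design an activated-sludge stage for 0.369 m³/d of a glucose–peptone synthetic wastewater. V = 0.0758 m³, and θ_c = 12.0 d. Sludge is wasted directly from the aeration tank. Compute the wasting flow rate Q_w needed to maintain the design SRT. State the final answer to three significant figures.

Q_w ≈ 0.00632 m³/d

Wasting from the aeration tank: Q_w = V / θ_c = 0.07580 / 12.0 = 0.006317 m³/d.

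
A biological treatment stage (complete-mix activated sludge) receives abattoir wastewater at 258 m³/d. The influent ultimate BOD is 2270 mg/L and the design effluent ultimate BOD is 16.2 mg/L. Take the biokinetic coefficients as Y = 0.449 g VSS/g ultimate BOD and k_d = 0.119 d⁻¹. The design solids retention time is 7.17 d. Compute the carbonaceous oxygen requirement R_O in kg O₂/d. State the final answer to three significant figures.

Correct the yield for decay: Y_obs = Y/(1 + k_d θ_c) = 0.449 / (1 + 0.119 × 7.17) = 0.449 / 1.853 = 0.2423.
ΔS = 2270 − 16.2 = 2254 mg/L, so the substrate removal rate is 258 × 2254/1000 = 581.5 kg ultimate BOD/d.
Biomass synthesised: P_X = Y_obs × 581.5 = 140.9 kg VSS/d.
R_O = Q·ΔS − 1.42 P_X = 581.5 − 200.1 = 381.4 kg O₂/d.

R_O ≈ 381 kg O₂/d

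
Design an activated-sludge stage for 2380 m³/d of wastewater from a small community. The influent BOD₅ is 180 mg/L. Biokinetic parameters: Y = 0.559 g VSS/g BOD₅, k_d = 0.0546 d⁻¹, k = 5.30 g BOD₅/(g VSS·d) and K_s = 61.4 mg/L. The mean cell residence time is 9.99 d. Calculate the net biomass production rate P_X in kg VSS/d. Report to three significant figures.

P_X ≈ 152 kg VSS/d

Effluent substrate depends only on kinetics and SRT: S = K_s(1 + k_d θ_c) / [θ_c(Yk − k_d) − 1] = 61.4 × (1 + 0.0546 × 9.99) / [9.99 × (0.559 × 5.30 − 0.0546) − 1] = 94.89 / 28.05 = 3.383 mg/L.
Y_obs = Y / (1 + k_d θ_c) = 0.559 / (1 + 0.0546 × 9.99) = 0.559 / 1.545 = 0.3617.
ΔS = 180 − 3.38 = 176.6 mg/L, so the substrate removal rate is 2380 × 176.6/1000 = 420.4 kg BOD₅/d.
Biomass produced: P_X = Y_obs·Q·ΔS = 0.3617 × 420.4 ≈ 152.0 kg VSS/d.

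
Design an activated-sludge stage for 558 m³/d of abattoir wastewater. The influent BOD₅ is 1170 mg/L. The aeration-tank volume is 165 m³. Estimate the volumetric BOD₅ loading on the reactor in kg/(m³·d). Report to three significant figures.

L_v ≈ 3.96 kg BOD₅/(m³·d)

L_v = Q S₀ / V = 558 × 1170 × 10⁻³ / 165.0 = 3.957 kg/(m³·d).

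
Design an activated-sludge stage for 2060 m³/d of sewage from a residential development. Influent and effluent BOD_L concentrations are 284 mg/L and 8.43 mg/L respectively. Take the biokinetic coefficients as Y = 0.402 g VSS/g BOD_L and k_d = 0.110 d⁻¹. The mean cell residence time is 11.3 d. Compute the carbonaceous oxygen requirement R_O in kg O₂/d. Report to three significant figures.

R_O ≈ 423 kg O₂/d

Correct the yield for decay: Y_obs = Y/(1 + k_d θ_c) = 0.402 / (1 + 0.110 × 11.3) = 0.402 / 2.243 = 0.1792.
Substrate removed = Q·(S₀ − S) = 2060 m³/d × (284 − 8.43) g/m³ = 5.68×10^5 g/d = 567.7 kg/d.
Net sludge production P_X = 0.1792 × 567.7 = 101.7 kg VSS/d.
R_O = Q·(S₀ − S) − 1.42·P_X = 567.7 − 1.42 × 101.7 = 423.2 kg O₂/d.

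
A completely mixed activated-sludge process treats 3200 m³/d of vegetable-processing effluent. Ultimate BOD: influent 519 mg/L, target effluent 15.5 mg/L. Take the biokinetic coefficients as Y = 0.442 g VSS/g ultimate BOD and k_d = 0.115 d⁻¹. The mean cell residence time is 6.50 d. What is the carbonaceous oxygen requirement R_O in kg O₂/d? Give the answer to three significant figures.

R_O ≈ 1030 kg O₂/d

Correct the yield for decay: Y_obs = Y/(1 + k_d θ_c) = 0.442 / (1 + 0.115 × 6.50) = 0.442 / 1.748 = 0.2529.
Substrate removed = Q·(S₀ − S) = 3200 m³/d × (519 − 15.5) g/m³ = 1.61×10^6 g/d = 1611 kg/d.
Net sludge production P_X = 0.2529 × 1611 = 407.5 kg VSS/d.
R_O = Q·ΔS − 1.42 P_X = 1611 − 578.7 = 1033 kg O₂/d.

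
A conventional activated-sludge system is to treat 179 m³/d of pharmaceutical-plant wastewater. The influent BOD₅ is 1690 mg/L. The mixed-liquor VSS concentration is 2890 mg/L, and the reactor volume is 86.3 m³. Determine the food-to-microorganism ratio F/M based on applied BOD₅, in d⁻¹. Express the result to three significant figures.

F/M = Q·S₀ / (V·X) = 179 × 1690 / (86.30 × 2890) = 1.213 g BOD₅·(g VSS·d)⁻¹.

F/M ≈ 1.21 d⁻¹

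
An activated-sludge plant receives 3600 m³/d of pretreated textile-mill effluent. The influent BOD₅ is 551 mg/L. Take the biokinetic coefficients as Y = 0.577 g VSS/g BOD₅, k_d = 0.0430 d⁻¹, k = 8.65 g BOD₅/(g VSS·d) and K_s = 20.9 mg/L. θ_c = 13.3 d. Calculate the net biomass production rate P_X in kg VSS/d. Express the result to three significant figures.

Effluent substrate depends only on kinetics and SRT: S = K_s(1 + k_d θ_c) / [θ_c(Yk − k_d) − 1] = 20.9 × (1 + 0.0430 × 13.3) / [13.3 × (0.577 × 8.65 − 0.0430) − 1] = 32.85 / 64.81 = 0.5069 mg/L.
Y_obs = Y / (1 + k_d θ_c) = 0.577 / (1 + 0.0430 × 13.3) = 0.577 / 1.572 = 0.3671.
Substrate removed = Q·(S₀ − S) = 3600 m³/d × (551 − 0.507) g/m³ = 1.98×10^6 g/d = 1982 kg/d.
Net biomass production P_X = Y_obs × Q·(S₀ − S) = 0.3671 × 1982 = 727.5 kg VSS/d.

P_X ≈ 727 kg VSS/d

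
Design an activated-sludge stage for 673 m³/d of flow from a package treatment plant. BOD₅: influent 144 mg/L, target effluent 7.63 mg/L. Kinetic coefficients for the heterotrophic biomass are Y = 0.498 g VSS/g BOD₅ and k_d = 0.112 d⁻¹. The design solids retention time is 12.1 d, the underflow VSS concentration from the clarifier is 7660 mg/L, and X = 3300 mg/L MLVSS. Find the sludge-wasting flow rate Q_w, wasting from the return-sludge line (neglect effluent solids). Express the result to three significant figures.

Q_w ≈ 2.53 m³/d

Rearranging the biomass balance for a CMAS with decay, V = Y·Q·ΔS·θ_c / [X·(1+k_d θ_c)] = 0.498 × 673 × (144 − 7.63) × 12.1 / [3300 × (1 + 0.112 × 12.1)] = 5.53×10^5 / 7772 = 71.16 m³.
Q_w = (V·X)/(θ_c X_r) = 71.16 × 3300 / (12.1 × 7660) = 2.533 m³/d.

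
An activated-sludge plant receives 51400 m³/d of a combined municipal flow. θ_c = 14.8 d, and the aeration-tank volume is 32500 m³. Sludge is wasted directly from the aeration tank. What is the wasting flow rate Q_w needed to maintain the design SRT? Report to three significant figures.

For wasting at MLVSS concentration, Q_w = V/θ_c = 32500/14.8 = 2196 m³/d.

Q_w ≈ 2200 m³/d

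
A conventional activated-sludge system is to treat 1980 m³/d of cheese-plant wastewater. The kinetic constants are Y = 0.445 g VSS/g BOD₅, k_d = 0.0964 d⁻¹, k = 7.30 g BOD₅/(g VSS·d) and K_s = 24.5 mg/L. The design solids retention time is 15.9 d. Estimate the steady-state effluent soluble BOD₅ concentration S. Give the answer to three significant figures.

Effluent substrate depends only on kinetics and SRT: S = K_s(1 + k_d θ_c) / [θ_c(Yk − k_d) − 1] = 24.5 × (1 + 0.0964 × 15.9) / [15.9 × (0.445 × 7.30 − 0.0964) − 1] = 62.05 / 49.12 = 1.263 mg/L.

S ≈ 1.26 mg/L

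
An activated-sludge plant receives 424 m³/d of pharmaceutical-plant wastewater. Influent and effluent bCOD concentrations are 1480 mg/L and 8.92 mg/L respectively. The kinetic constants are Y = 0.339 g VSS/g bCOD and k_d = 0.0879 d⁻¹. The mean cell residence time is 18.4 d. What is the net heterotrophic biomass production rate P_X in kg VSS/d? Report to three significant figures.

Correct the yield for decay: Y_obs = Y/(1 + k_d θ_c) = 0.339 / (1 + 0.0879 × 18.4) = 0.339 / 2.617 = 0.1295.
Mass of bCOD removed per day: Q(S₀ − S) = 424 × 1471 g/m³ = 623.7 kg/d.
So the net sludge growth is P_X = 0.1295 × 623.7 = 80.79 kg VSS/d.

P_X ≈ 80.8 kg VSS/d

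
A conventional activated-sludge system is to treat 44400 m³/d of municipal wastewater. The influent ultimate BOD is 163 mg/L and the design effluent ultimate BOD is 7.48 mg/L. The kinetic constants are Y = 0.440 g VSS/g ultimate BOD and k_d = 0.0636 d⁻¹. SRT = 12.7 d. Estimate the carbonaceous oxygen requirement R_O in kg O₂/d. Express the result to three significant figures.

R_O ≈ 4520 kg O₂/d

Y_obs = Y / (1 + k_d θ_c) = 0.440 / (1 + 0.0636 × 12.7) = 0.440 / 1.808 = 0.2434.
ΔS = 163 − 7.48 = 155.5 mg/L, so the substrate removal rate is 44400 × 155.5/1000 = 6905 kg ultimate BOD/d.
P_X = Y_obs·Q·(S₀ − S) = 0.2434 × 6905 = 1681 kg VSS/d.
R_O = Q·ΔS − 1.42 P_X = 6905 − 2387 = 4518 kg O₂/d.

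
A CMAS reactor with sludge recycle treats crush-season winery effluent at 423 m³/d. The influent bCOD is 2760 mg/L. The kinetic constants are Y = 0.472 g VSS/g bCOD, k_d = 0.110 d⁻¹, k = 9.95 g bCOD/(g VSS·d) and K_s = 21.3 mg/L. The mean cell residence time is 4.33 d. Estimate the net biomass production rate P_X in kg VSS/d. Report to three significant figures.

From the Monod/SRT balance for a CMAS, S = K_s·(1+k_d θ_c)/[θ_c·(Y k − k_d) − 1] = 21.3 × (1 + 0.110 × 4.33) / [4.33 × (0.472 × 9.95 − 0.110) − 1] = 31.45 / 18.86 = 1.667 mg/L.
The observed yield is Y_obs = Y/(1 + k_d·θ_c) = 0.472 / (1 + 0.110 × 4.33) = 0.472 / 1.476 = 0.3197 g VSS per g bCOD removed.
ΔS = 2760 − 1.67 = 2758 mg/L, so the substrate removal rate is 423 × 2758/1000 = 1167 kg bCOD/d.
P_X = Y_obs · Q(S₀ − S) = 0.3197 × 1167 = 373.0 kg VSS/d.

P_X ≈ 373 kg VSS/d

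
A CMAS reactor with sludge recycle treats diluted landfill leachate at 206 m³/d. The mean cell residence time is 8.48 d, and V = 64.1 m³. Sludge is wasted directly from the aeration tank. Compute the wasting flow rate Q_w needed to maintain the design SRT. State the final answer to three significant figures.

For wasting at MLVSS concentration, Q_w = V/θ_c = 64.10/8.48 = 7.559 m³/d.

Q_w ≈ 7.56 m³/d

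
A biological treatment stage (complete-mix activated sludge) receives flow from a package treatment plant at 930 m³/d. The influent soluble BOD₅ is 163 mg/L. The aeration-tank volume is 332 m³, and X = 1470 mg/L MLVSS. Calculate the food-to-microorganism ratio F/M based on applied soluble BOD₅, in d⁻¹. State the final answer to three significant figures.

F/M ≈ 0.311 d⁻¹

F/M = applied load / biomass = Q·S₀/(V·X) = 930 × 163 / (332.0 × 1470) = 0.3106 d⁻¹.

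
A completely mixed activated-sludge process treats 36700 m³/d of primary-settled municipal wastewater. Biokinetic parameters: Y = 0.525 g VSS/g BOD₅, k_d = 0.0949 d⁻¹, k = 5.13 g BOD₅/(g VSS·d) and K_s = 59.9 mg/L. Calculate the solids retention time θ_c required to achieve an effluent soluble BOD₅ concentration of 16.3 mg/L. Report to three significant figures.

θ_c ≈ 2.08 d

From 1/θ_c = Y·k·S/(K_s + S) − k_d: Y·k·S/(K_s+S) = 0.525 × 5.13 × 16.3 / (59.9 + 16.3) = 0.5761 d⁻¹.
Then 1/θ_c = μ − k_d = 0.5761 − 0.0949 = 0.4812 d⁻¹, giving θ_c = 2.078 d.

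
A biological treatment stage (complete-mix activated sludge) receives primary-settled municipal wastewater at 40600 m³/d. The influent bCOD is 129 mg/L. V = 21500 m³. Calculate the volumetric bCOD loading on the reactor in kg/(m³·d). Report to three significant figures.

Applied bCOD load per unit volume = Q·S₀/V = (40600 × 129/1000)/21500 = 0.2436 kg bCOD·m⁻³·d⁻¹.

L_v ≈ 0.244 kg bCOD/(m³·d)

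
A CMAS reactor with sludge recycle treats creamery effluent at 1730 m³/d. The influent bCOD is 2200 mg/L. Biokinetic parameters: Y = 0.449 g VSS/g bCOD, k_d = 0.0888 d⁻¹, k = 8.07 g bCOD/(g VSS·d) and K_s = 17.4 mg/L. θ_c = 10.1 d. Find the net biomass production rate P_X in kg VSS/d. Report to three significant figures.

Effluent substrate depends only on kinetics and SRT: S = K_s(1 + k_d θ_c) / [θ_c(Yk − k_d) − 1] = 17.4 × (1 + 0.0888 × 10.1) / [10.1 × (0.449 × 8.07 − 0.0888) − 1] = 33.01 / 34.70 = 0.9512 mg/L.
Y_obs = Y / (1 + k_d θ_c) = 0.449 / (1 + 0.0888 × 10.1) = 0.449 / 1.897 = 0.2367.
Mass of bCOD removed per day: Q(S₀ − S) = 1730 × 2199 g/m³ = 3804 kg/d.
Biomass produced: P_X = Y_obs·Q·ΔS = 0.2367 × 3804 ≈ 900.5 kg VSS/d.

P_X ≈ 901 kg VSS/d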